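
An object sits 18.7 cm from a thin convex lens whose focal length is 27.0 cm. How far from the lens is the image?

60.8 cm

Lens equation: 1/v = 1/f − 1/u = 1/(27.00) − 1/(18.7) = 0.03704 − 0.05348 = -0.01644, so v = -60.8 cm.
The image is virtual, upright and enlarged, on the same side as the object.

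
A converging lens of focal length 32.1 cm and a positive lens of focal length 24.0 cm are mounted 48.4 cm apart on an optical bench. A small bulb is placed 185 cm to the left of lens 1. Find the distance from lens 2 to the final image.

Lens 1: 1/d_i1 = 1/f₁ − 1/d_o1 = 1/(32.1) − 1/(185) = 0.02575, so d_i1 = 38.84 cm.
The intermediate image is 38.84 cm to the right of lens 1, which is 48.4 − (38.84) = 9.560 cm to the left of lens 2, so d_o2 = +9.560 cm.
Lens 2: 1/d_i2 = 1/f₂ − 1/d_o2 = 1/(24.0) − 1/(9.560) = -0.06294, so d_i2 = -15.9 cm.
The final image is virtual, 15.9 cm to the left of lens 2 (overall magnification ≈ -0.35).

15.9 cm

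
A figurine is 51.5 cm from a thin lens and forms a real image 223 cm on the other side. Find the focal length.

Real image ⇒ d_i = +223 cm.
1/f = 1/d_o + 1/d_i = 1/(51.5) + 1/(223) = 0.02390, so f = 41.8 cm.
Since f is positive, the thin lens is converging.

f = 41.8 cm (converging)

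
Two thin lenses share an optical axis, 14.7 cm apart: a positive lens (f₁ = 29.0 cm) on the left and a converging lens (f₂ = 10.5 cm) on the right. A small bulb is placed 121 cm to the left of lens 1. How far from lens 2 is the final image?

7.25 cm

Lens 1: 1/d_i1 = 1/f₁ − 1/d_o1 = 1/(29.0) − 1/(121) = 0.02622, so d_i1 = 38.14 cm.
The intermediate image is 38.14 cm to the right of lens 1, which lies 23.44 cm to the right of lens 2 — a virtual object — so d_o2 = −23.44 cm.
Lens 2: 1/d_i2 = 1/f₂ − 1/d_o2 = 1/(10.5) − 1/(-23.44) = 0.1379, so d_i2 = 7.25 cm.
The final image is real, 7.25 cm to the right of lens 2 (overall magnification ≈ -0.098).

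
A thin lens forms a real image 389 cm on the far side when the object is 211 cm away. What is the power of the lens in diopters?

P = +0.731 D

d_i = +389 cm.
1/f = 1/d_o + 1/d_i = 1/(211) + 1/(389) = 0.007310 cm⁻¹.
f = 136.8 cm = 1.368 m, so P = 1/f = +0.731 D.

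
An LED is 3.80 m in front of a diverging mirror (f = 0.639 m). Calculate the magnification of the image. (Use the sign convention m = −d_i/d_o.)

m = +0.144

For a diverging mirror, f = -0.639 m.
1/d_i = 1/f − 1/d_o = 1/(-0.6390) − 1/(3.80) = -1.828, so d_i = -0.5470 m.
m = −d_i/d_o = −(-0.5470)/(3.80) = +0.144.
The image is virtual, upright and reduced, behind the mirror.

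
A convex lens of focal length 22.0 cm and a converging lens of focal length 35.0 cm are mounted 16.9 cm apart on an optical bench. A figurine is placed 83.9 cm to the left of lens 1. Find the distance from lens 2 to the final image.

9.44 cm

Lens 1: 1/d_i1 = 1/f₁ − 1/d_o1 = 1/(22.0) − 1/(83.9) = 0.03354, so d_i1 = 29.82 cm.
The intermediate image is 29.82 cm to the right of lens 1, which lies 12.92 cm to the right of lens 2 — a virtual object — so d_o2 = −12.92 cm.
Lens 2: 1/d_i2 = 1/f₂ − 1/d_o2 = 1/(35.0) − 1/(-12.92) = 0.1060, so d_i2 = 9.44 cm.
The final image is real, 9.44 cm to the right of lens 2 (overall magnification ≈ -0.26).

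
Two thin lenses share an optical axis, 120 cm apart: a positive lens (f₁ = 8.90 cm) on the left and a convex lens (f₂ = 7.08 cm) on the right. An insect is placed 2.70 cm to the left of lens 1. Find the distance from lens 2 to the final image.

7.51 cm

Lens 1: 1/d_i1 = 1/f₁ − 1/d_o1 = 1/(8.90) − 1/(2.70) = -0.2580, so d_i1 = -3.876 cm.
The intermediate image is 3.876 cm to the left of lens 1 (virtual), which is 120 − (-3.876) = 123.9 cm to the left of lens 2, so d_o2 = +123.9 cm.
Lens 2: 1/d_i2 = 1/f₂ − 1/d_o2 = 1/(7.08) − 1/(123.9) = 0.1332, so d_i2 = 7.51 cm.
The final image is real, 7.51 cm to the right of lens 2 (overall magnification ≈ -0.087).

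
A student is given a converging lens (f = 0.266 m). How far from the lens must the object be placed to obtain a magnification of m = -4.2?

m = −d_i/d_o ⇒ d_i = −m·d_o.
1/f = 1/d_o + 1/d_i = 1/d_o − 1/(m·d_o) = (1 − 1/m)/d_o, so d_o = f(1 − 1/m) = (0.2660)(1 − 1/(-4.2)) = 0.329 m.

0.329 m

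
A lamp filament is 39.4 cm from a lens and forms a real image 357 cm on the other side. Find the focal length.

Real image ⇒ d_i = +357 cm.
1/f = 1/d_o + 1/d_i = 1/(39.4) + 1/(357) = 0.02818, so f = 35.5 cm.
Since f is positive, the lens is converging.

f = 35.5 cm (converging)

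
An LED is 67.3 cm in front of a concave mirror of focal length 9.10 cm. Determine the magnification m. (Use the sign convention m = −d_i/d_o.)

m = -0.156

1/d_i = 1/f − 1/d_o = 1/(9.100) − 1/(67.3) = 0.09503, so d_i = 10.52 cm.
m = −d_i/d_o = −(10.52)/(67.3) = -0.156.
The image is real, inverted and reduced, in front of the mirror.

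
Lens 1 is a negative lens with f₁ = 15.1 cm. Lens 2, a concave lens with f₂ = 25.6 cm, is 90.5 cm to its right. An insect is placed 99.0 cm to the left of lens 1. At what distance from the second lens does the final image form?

Lens 1 is diverging, so f₁ = −15.1 cm.
Lens 1: 1/d_i1 = 1/f₁ − 1/d_o1 = 1/(-15.1) − 1/(99.0) = -0.07633, so d_i1 = -13.10 cm.
The intermediate image is 13.10 cm to the left of lens 1 (virtual), which is 90.5 − (-13.10) = 103.6 cm to the left of lens 2, so d_o2 = +103.6 cm.
Lens 2 is diverging, so f₂ = −25.6 cm.
Lens 2: 1/d_i2 = 1/f₂ − 1/d_o2 = 1/(-25.6) − 1/(103.6) = -0.04872, so d_i2 = -20.5 cm.
The final image is virtual, 20.5 cm to the left of lens 2 (overall magnification ≈ 0.026).

20.5 cm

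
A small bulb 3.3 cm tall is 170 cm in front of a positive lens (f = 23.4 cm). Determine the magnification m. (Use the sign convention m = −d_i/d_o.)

1/d_i = 1/f − 1/d_o = 1/(23.40) − 1/(170) = 0.03685, so d_i = 27.14 cm.
m = −d_i/d_o = −(27.14)/(170) = -0.160.
The image is real, inverted and reduced, on the far side of the lens.

m = -0.160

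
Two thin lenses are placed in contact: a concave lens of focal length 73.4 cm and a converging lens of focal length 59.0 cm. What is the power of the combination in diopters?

P₁ = 1/f₁ = 1/(-0.734 m) = -1.362 D; P₂ = 1/f₂ = 1/(0.590 m) = +1.695 D.
For thin lenses in contact, P = P₁ + P₂ = (-1.362) + (+1.695) = +0.333 D.

P = +0.333 D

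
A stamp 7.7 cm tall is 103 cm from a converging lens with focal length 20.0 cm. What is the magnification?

m = -0.241

1/d_i = 1/f − 1/d_o = 1/(20.00) − 1/(103) = 0.04029, so d_i = 24.82 cm.
m = −d_i/d_o = −(24.82)/(103) = -0.241.
The image is real, inverted and reduced, on the far side of the lens.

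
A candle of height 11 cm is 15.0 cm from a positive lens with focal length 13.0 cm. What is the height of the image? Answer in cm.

1/d_i = 1/f − 1/d_o = 1/(13.00) − 1/(15.0) = 0.01026, so d_i = 97.50 cm.
m = −d_i/d_o = -6.500.
|h_i| = |m|·h_o = 6.500 × 11 = 71.5 cm. The image is real, inverted and enlarged, on the far side of the lens.

71.5 cm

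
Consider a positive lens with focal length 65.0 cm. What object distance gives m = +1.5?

m = −d_i/d_o ⇒ d_i = −m·d_o.
1/f = 1/d_o + 1/d_i = 1/d_o − 1/(m·d_o) = (1 − 1/m)/d_o, so d_o = f(1 − 1/m) = (65.00)(1 − 1/(+1.5)) = 21.7 cm.

21.7 cm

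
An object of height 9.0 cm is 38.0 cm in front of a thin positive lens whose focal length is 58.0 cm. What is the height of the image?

26.1 cm

1/d_i = 1/f − 1/d_o = 1/(58.00) − 1/(38.0) = -0.009074, so d_i = -110.2 cm.
m = −d_i/d_o = +2.900.
|h_i| = |m|·h_o = 2.900 × 9.0 = 26.1 cm. The image is virtual, upright and enlarged, on the same side as the object.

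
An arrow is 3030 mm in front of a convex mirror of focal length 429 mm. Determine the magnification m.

m = +0.124

For a convex mirror, f = -429 mm.
1/d_i = 1/f − 1/d_o = 1/(-429.0) − 1/(3030) = -0.002661, so d_i = -375.8 mm.
m = −d_i/d_o = −(-375.8)/(3030) = +0.124.
The image is virtual, upright and reduced, behind the mirror.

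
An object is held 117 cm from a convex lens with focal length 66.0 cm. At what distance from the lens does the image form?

Lens equation: 1/v = 1/f − 1/u = 1/(66.00) − 1/(117) = 0.01515 − 0.008547 = 0.006605, so v = 151 cm.
The image is real, inverted and enlarged, on the far side of the lens.

151 cm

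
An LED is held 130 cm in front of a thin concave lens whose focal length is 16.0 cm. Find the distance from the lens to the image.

14.2 cm

For a concave lens, f = -16.0 cm.
Lens equation: 1/d_i = 1/f − 1/d_o = 1/(-16.00) − 1/(130) = -0.06250 − 0.007692 = -0.07019, so d_i = -14.2 cm.
The image is virtual, upright and reduced, on the same side as the object.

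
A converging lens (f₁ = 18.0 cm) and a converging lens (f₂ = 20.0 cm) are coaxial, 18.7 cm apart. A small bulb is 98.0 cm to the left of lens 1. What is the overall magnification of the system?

Lens 1: 1/d_i1 = 1/(18.0) − 1/(98.0) = 0.04535, so d_i1 = 22.05 cm; m₁ = −d_i1/d_o1 = -0.2250.
d_o2 = 18.7 − (22.05) = -3.350 cm (virtual object).
Lens 2: 1/d_i2 = 1/(20.0) − 1/(-3.350) = 0.3485, so d_i2 = 2.869 cm; m₂ = −d_i2/d_o2 = +0.8565.
m = m₁·m₂ = (-0.2250)(+0.8565) = -0.193.

m = -0.193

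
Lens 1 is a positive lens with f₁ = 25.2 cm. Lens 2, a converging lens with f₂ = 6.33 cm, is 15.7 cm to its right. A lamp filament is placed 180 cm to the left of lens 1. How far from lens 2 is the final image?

4.32 cm

Lens 1: 1/d_i1 = 1/f₁ − 1/d_o1 = 1/(25.2) − 1/(180) = 0.03413, so d_i1 = 29.30 cm.
The intermediate image is 29.30 cm to the right of lens 1, which lies 13.60 cm to the right of lens 2 — a virtual object — so d_o2 = −13.60 cm.
Lens 2: 1/d_i2 = 1/f₂ − 1/d_o2 = 1/(6.33) − 1/(-13.60) = 0.2315, so d_i2 = 4.32 cm.
The final image is real, 4.32 cm to the right of lens 2 (overall magnification ≈ -0.052).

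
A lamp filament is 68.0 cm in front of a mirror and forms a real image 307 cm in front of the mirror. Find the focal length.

f = 55.7 cm (concave)

Real image ⇒ d_i = +307 cm.
1/f = 1/d_o + 1/d_i = 1/(68.0) + 1/(307) = 0.01796, so f = 55.7 cm.
Since f is positive, the mirror is concave.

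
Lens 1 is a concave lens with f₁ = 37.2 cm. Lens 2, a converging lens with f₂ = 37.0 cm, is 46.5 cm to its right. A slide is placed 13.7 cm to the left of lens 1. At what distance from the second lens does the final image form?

107 cm

Lens 1 is diverging, so f₁ = −37.2 cm.
Lens 1: 1/d_i1 = 1/f₁ − 1/d_o1 = 1/(-37.2) − 1/(13.7) = -0.09987, so d_i1 = -10.01 cm.
The intermediate image is 10.01 cm to the left of lens 1 (virtual), which is 46.5 − (-10.01) = 56.51 cm to the left of lens 2, so d_o2 = +56.51 cm.
Lens 2: 1/d_i2 = 1/f₂ − 1/d_o2 = 1/(37.0) − 1/(56.51) = 0.009331, so d_i2 = 107 cm.
The final image is real, 107 cm to the right of lens 2 (overall magnification ≈ -1.4).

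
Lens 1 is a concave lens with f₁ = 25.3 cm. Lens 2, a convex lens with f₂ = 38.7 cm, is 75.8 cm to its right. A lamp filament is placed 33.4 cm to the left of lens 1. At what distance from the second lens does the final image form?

Lens 1 is diverging, so f₁ = −25.3 cm.
Lens 1: 1/d_i1 = 1/f₁ − 1/d_o1 = 1/(-25.3) − 1/(33.4) = -0.06947, so d_i1 = -14.40 cm.
The intermediate image is 14.40 cm to the left of lens 1 (virtual), which is 75.8 − (-14.40) = 90.20 cm to the left of lens 2, so d_o2 = +90.20 cm.
Lens 2: 1/d_i2 = 1/f₂ − 1/d_o2 = 1/(38.7) − 1/(90.20) = 0.01475, so d_i2 = 67.8 cm.
The final image is real, 67.8 cm to the right of lens 2 (overall magnification ≈ -0.32).

67.8 cm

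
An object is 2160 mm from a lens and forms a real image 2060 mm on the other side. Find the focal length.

f = 1050 mm (converging)

Real image ⇒ d_i = +2060 mm.
1/f = 1/d_o + 1/d_i = 1/(2160) + 1/(2060) = 0.0009484, so f = 1050 mm.
Since f is positive, the lens is converging.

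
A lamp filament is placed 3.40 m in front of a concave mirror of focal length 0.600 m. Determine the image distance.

0.729 m

Mirror equation: 1/q = 1/f − 1/p = 1/(0.6000) − 1/(3.40) = 1.667 − 0.2941 = 1.373, so q = 0.729 m.
The image is real, inverted and reduced, in front of the mirror.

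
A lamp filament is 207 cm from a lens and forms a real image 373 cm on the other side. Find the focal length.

f = 133 cm (converging)

Real image ⇒ d_i = +373 cm.
1/f = 1/d_o + 1/d_i = 1/(207) + 1/(373) = 0.007512, so f = 133 cm.
Since f is positive, the lens is converging.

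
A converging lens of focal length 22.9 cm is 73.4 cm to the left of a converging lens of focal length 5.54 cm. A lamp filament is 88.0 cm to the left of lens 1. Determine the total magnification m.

Lens 1: 1/d_i1 = 1/(22.9) − 1/(88.0) = 0.03230, so d_i1 = 30.96 cm; m₁ = −d_i1/d_o1 = -0.3518.
d_o2 = 73.4 − (30.96) = 42.44 cm.
Lens 2: 1/d_i2 = 1/(5.54) − 1/(42.44) = 0.1569, so d_i2 = 6.372 cm; m₂ = −d_i2/d_o2 = -0.1501.
m = m₁·m₂ = (-0.3518)(-0.1501) = +0.0528.

m = +0.0528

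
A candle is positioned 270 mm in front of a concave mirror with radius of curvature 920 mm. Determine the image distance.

f = R/2 = 920/2 = 460.0 mm.
Mirror equation: 1/v = 1/f − 1/u = 1/(460.0) − 1/(270) = 0.002174 − 0.003704 = -0.001530, so v = -654 mm.
The image is virtual, upright and enlarged, behind the mirror.

654 mm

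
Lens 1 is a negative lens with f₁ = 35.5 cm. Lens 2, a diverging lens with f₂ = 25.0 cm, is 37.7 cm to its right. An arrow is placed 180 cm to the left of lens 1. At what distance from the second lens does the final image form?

Lens 1 is diverging, so f₁ = −35.5 cm.
Lens 1: 1/d_i1 = 1/f₁ − 1/d_o1 = 1/(-35.5) − 1/(180) = -0.03372, so d_i1 = -29.65 cm.
The intermediate image is 29.65 cm to the left of lens 1 (virtual), which is 37.7 − (-29.65) = 67.35 cm to the left of lens 2, so d_o2 = +67.35 cm.
Lens 2 is diverging, so f₂ = −25.0 cm.
Lens 2: 1/d_i2 = 1/f₂ − 1/d_o2 = 1/(-25.0) − 1/(67.35) = -0.05485, so d_i2 = -18.2 cm.
The final image is virtual, 18.2 cm to the left of lens 2 (overall magnification ≈ 0.045).

18.2 cm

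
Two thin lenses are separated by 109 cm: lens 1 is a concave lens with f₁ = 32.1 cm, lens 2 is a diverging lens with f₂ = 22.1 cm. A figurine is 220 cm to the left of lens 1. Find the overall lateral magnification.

f₁ = −32.1 cm (diverging).
Lens 1: 1/d_i1 = 1/(-32.1) − 1/(220) = -0.03570, so d_i1 = -28.01 cm; m₁ = −d_i1/d_o1 = +0.1273.
d_o2 = 109 − (-28.01) = 137.0 cm.
f₂ = −22.1 cm (diverging).
Lens 2: 1/d_i2 = 1/(-22.1) − 1/(137.0) = -0.05255, so d_i2 = -19.03 cm; m₂ = −d_i2/d_o2 = +0.1389.
m = m₁·m₂ = (+0.1273)(+0.1389) = +0.0177.

m = +0.0177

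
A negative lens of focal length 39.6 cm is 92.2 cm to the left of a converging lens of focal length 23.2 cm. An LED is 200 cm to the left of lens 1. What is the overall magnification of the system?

f₁ = −39.6 cm (diverging).
Lens 1: 1/d_i1 = 1/(-39.6) − 1/(200) = -0.03025, so d_i1 = -33.06 cm; m₁ = −d_i1/d_o1 = +0.1653.
d_o2 = 92.2 − (-33.06) = 125.3 cm.
Lens 2: 1/d_i2 = 1/(23.2) − 1/(125.3) = 0.03512, so d_i2 = 28.47 cm; m₂ = −d_i2/d_o2 = -0.2272.
m = m₁·m₂ = (+0.1653)(-0.2272) = -0.0376.

m = -0.0376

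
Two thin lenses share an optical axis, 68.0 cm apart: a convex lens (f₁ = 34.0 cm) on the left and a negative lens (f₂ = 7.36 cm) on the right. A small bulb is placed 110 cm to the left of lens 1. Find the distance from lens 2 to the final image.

5.29 cm

Lens 1: 1/d_i1 = 1/f₁ − 1/d_o1 = 1/(34.0) − 1/(110) = 0.02032, so d_i1 = 49.21 cm.
The intermediate image is 49.21 cm to the right of lens 1, which is 68.0 − (49.21) = 18.79 cm to the left of lens 2, so d_o2 = +18.79 cm.
Lens 2 is diverging, so f₂ = −7.36 cm.
Lens 2: 1/d_i2 = 1/f₂ − 1/d_o2 = 1/(-7.36) − 1/(18.79) = -0.1891, so d_i2 = -5.29 cm.
The final image is virtual, 5.29 cm to the left of lens 2 (overall magnification ≈ -0.13).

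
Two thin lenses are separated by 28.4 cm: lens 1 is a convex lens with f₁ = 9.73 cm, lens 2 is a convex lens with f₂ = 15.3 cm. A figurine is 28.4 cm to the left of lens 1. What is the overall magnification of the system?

m = -4.69

Lens 1: 1/d_i1 = 1/(9.73) − 1/(28.4) = 0.06756, so d_i1 = 14.80 cm; m₁ = −d_i1/d_o1 = -0.5211.
d_o2 = 28.4 − (14.80) = 13.60 cm.
Lens 2: 1/d_i2 = 1/(15.3) − 1/(13.60) = -0.008170, so d_i2 = -122.4 cm; m₂ = −d_i2/d_o2 = +9.000.
m = m₁·m₂ = (-0.5211)(+9.000) = -4.69.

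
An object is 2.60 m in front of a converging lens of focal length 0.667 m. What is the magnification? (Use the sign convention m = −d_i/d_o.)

1/d_i = 1/f − 1/d_o = 1/(0.6670) − 1/(2.60) = 1.115, so d_i = 0.8972 m.
m = −d_i/d_o = −(0.8972)/(2.60) = -0.345.
The image is real, inverted and reduced, on the far side of the lens.

m = -0.345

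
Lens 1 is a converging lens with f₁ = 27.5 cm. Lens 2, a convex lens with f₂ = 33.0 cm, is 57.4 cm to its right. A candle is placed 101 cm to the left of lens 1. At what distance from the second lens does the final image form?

Lens 1: 1/d_i1 = 1/f₁ − 1/d_o1 = 1/(27.5) − 1/(101) = 0.02646, so d_i1 = 37.79 cm.
The intermediate image is 37.79 cm to the right of lens 1, which is 57.4 − (37.79) = 19.61 cm to the left of lens 2, so d_o2 = +19.61 cm.
Lens 2: 1/d_i2 = 1/f₂ − 1/d_o2 = 1/(33.0) − 1/(19.61) = -0.02069, so d_i2 = -48.3 cm.
The final image is virtual, 48.3 cm to the left of lens 2 (overall magnification ≈ -0.92).

48.3 cm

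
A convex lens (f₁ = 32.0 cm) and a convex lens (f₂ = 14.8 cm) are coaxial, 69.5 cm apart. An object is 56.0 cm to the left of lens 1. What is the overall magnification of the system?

Lens 1: 1/d_i1 = 1/(32.0) − 1/(56.0) = 0.01339, so d_i1 = 74.67 cm; m₁ = −d_i1/d_o1 = -1.333.
d_o2 = 69.5 − (74.67) = -5.170 cm (virtual object).
Lens 2: 1/d_i2 = 1/(14.8) − 1/(-5.170) = 0.2610, so d_i2 = 3.832 cm; m₂ = −d_i2/d_o2 = +0.7411.
m = m₁·m₂ = (-1.333)(+0.7411) = -0.988.

m = -0.988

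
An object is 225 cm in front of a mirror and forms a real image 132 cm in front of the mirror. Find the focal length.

f = 83.2 cm (concave)

Real image ⇒ d_i = +132 cm.
1/f = 1/d_o + 1/d_i = 1/(225) + 1/(132) = 0.01202, so f = 83.2 cm.
Since f is positive, the mirror is concave.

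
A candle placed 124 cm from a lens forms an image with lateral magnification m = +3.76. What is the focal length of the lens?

m = −d_i/d_o ⇒ d_i = −m·d_o = −(+3.76)·(124) = -466.2 cm.
1/f = 1/d_o + 1/d_i = 1/(124) + 1/(-466.2) = 0.005920, so f = 169 cm.
Since f is positive, the lens is converging.

f = 169 cm (converging)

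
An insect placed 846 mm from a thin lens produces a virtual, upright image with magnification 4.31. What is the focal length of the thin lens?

f = 1100 mm (converging)

m = −d_i/d_o ⇒ d_i = −m·d_o = −(+4.31)·(846) = -3646 mm.
1/f = 1/d_o + 1/d_i = 1/(846) + 1/(-3646) = 0.0009078, so f = 1100 mm.
Since f is positive, the thin lens is converging.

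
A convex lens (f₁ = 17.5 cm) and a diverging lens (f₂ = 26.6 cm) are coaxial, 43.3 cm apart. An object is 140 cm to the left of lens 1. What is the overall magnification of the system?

m = -0.0762

Lens 1: 1/d_i1 = 1/(17.5) − 1/(140) = 0.05000, so d_i1 = 20.00 cm; m₁ = −d_i1/d_o1 = -0.1429.
d_o2 = 43.3 − (20.00) = 23.30 cm.
f₂ = −26.6 cm (diverging).
Lens 2: 1/d_i2 = 1/(-26.6) − 1/(23.30) = -0.08051, so d_i2 = -12.42 cm; m₂ = −d_i2/d_o2 = +0.5331.
m = m₁·m₂ = (-0.1429)(+0.5331) = -0.0762.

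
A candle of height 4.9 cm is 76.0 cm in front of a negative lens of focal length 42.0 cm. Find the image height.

1.74 cm

For a negative lens, f = -42.0 cm.
1/d_i = 1/f − 1/d_o = 1/(-42.00) − 1/(76.0) = -0.03697, so d_i = -27.05 cm.
m = −d_i/d_o = +0.3559.
|h_i| = |m|·h_o = 0.3559 × 4.9 = 1.74 cm. The image is virtual, upright and reduced, on the same side as the object.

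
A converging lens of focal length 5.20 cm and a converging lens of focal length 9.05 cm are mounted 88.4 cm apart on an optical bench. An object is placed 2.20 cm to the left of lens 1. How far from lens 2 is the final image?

Lens 1: 1/d_i1 = 1/f₁ − 1/d_o1 = 1/(5.20) − 1/(2.20) = -0.2622, so d_i1 = -3.813 cm.
The intermediate image is 3.813 cm to the left of lens 1 (virtual), which is 88.4 − (-3.813) = 92.21 cm to the left of lens 2, so d_o2 = +92.21 cm.
Lens 2: 1/d_i2 = 1/f₂ − 1/d_o2 = 1/(9.05) − 1/(92.21) = 0.09965, so d_i2 = 10.0 cm.
The final image is real, 10.0 cm to the right of lens 2 (overall magnification ≈ -0.19).

10.0 cm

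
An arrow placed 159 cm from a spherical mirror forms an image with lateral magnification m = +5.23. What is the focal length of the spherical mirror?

m = −d_i/d_o ⇒ d_i = −m·d_o = −(+5.23)·(159) = -831.6 cm.
1/f = 1/d_o + 1/d_i = 1/(159) + 1/(-831.6) = 0.005087, so f = 197 cm.
Since f is positive, the spherical mirror is concave.

f = 197 cm (concave)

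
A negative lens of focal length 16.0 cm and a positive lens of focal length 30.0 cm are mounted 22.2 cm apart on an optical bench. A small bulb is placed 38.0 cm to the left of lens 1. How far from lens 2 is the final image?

Lens 1 is diverging, so f₁ = −16.0 cm.
Lens 1: 1/d_i1 = 1/f₁ − 1/d_o1 = 1/(-16.0) − 1/(38.0) = -0.08882, so d_i1 = -11.26 cm.
The intermediate image is 11.26 cm to the left of lens 1 (virtual), which is 22.2 − (-11.26) = 33.46 cm to the left of lens 2, so d_o2 = +33.46 cm.
Lens 2: 1/d_i2 = 1/f₂ − 1/d_o2 = 1/(30.0) − 1/(33.46) = 0.003447, so d_i2 = 290 cm.
The final image is real, 290 cm to the right of lens 2 (overall magnification ≈ -2.6).

290 cm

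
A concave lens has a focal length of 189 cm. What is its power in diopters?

For a concave lens, f = −189 cm.
f = -189 cm = -1.89 m.
P = 1/f = 1/(-1.89 m) = -0.529 D.

P = -0.529 D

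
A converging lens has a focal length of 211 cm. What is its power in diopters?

P = +0.474 D

f = 211 cm = 2.11 m.
P = 1/f = 1/(2.11 m) = +0.474 D.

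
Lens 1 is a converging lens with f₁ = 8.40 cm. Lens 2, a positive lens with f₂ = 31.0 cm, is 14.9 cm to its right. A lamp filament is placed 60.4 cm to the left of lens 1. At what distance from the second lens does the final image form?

6.17 cm

Lens 1: 1/d_i1 = 1/f₁ − 1/d_o1 = 1/(8.40) − 1/(60.4) = 0.1025, so d_i1 = 9.757 cm.
The intermediate image is 9.757 cm to the right of lens 1, which is 14.9 − (9.757) = 5.143 cm to the left of lens 2, so d_o2 = +5.143 cm.
Lens 2: 1/d_i2 = 1/f₂ − 1/d_o2 = 1/(31.0) − 1/(5.143) = -0.1622, so d_i2 = -6.17 cm.
The final image is virtual, 6.17 cm to the left of lens 2 (overall magnification ≈ -0.19).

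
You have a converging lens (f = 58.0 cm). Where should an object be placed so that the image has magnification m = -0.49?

m = −d_i/d_o ⇒ d_i = −m·d_o.
1/f = 1/d_o + 1/d_i = 1/d_o − 1/(m·d_o) = (1 − 1/m)/d_o, so d_o = f(1 − 1/m) = (58.00)(1 − 1/(-0.49)) = 176 cm.

176 cm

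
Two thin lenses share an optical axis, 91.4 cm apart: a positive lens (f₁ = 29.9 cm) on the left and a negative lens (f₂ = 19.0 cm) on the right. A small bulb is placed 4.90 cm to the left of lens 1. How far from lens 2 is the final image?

15.9 cm

Lens 1: 1/d_i1 = 1/f₁ − 1/d_o1 = 1/(29.9) − 1/(4.90) = -0.1706, so d_i1 = -5.860 cm.
The intermediate image is 5.860 cm to the left of lens 1 (virtual), which is 91.4 − (-5.860) = 97.26 cm to the left of lens 2, so d_o2 = +97.26 cm.
Lens 2 is diverging, so f₂ = −19.0 cm.
Lens 2: 1/d_i2 = 1/f₂ − 1/d_o2 = 1/(-19.0) − 1/(97.26) = -0.06291, so d_i2 = -15.9 cm.
The final image is virtual, 15.9 cm to the left of lens 2 (overall magnification ≈ 0.20).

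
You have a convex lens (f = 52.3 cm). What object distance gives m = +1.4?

14.9 cm

m = −d_i/d_o ⇒ d_i = −m·d_o.
1/f = 1/d_o + 1/d_i = 1/d_o − 1/(m·d_o) = (1 − 1/m)/d_o, so d_o = f(1 − 1/m) = (52.30)(1 − 1/(+1.4)) = 14.9 cm.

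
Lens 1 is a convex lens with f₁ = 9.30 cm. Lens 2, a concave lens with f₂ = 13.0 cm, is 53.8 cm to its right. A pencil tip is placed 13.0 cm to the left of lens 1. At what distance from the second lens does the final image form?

8.05 cm

Lens 1: 1/d_i1 = 1/f₁ − 1/d_o1 = 1/(9.30) − 1/(13.0) = 0.03060, so d_i1 = 32.68 cm.
The intermediate image is 32.68 cm to the right of lens 1, which is 53.8 − (32.68) = 21.12 cm to the left of lens 2, so d_o2 = +21.12 cm.
Lens 2 is diverging, so f₂ = −13.0 cm.
Lens 2: 1/d_i2 = 1/f₂ − 1/d_o2 = 1/(-13.0) − 1/(21.12) = -0.1243, so d_i2 = -8.05 cm.
The final image is virtual, 8.05 cm to the left of lens 2 (overall magnification ≈ -0.96).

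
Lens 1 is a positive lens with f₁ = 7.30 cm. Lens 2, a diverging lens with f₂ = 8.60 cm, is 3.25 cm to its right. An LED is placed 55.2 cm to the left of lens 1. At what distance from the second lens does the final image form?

12.9 cm

Lens 1: 1/d_i1 = 1/f₁ − 1/d_o1 = 1/(7.30) − 1/(55.2) = 0.1189, so d_i1 = 8.413 cm.
The intermediate image is 8.413 cm to the right of lens 1, which lies 5.163 cm to the right of lens 2 — a virtual object — so d_o2 = −5.163 cm.
Lens 2 is diverging, so f₂ = −8.60 cm.
Lens 2: 1/d_i2 = 1/f₂ − 1/d_o2 = 1/(-8.60) − 1/(-5.163) = 0.07741, so d_i2 = 12.9 cm.
The final image is real, 12.9 cm to the right of lens 2 (overall magnification ≈ -0.38).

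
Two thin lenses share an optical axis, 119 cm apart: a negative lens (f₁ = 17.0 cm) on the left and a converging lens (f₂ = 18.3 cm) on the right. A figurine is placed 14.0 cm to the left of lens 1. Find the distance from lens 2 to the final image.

21.4 cm

Lens 1 is diverging, so f₁ = −17.0 cm.
Lens 1: 1/d_i1 = 1/f₁ − 1/d_o1 = 1/(-17.0) − 1/(14.0) = -0.1303, so d_i1 = -7.677 cm.
The intermediate image is 7.677 cm to the left of lens 1 (virtual), which is 119 − (-7.677) = 126.7 cm to the left of lens 2, so d_o2 = +126.7 cm.
Lens 2: 1/d_i2 = 1/f₂ − 1/d_o2 = 1/(18.3) − 1/(126.7) = 0.04675, so d_i2 = 21.4 cm.
The final image is real, 21.4 cm to the right of lens 2 (overall magnification ≈ -0.093).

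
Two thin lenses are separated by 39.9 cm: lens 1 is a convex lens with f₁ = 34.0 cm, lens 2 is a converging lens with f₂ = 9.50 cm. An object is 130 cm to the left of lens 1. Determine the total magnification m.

m = -0.215

Lens 1: 1/d_i1 = 1/(34.0) − 1/(130) = 0.02172, so d_i1 = 46.04 cm; m₁ = −d_i1/d_o1 = -0.3542.
d_o2 = 39.9 − (46.04) = -6.140 cm (virtual object).
Lens 2: 1/d_i2 = 1/(9.50) − 1/(-6.140) = 0.2681, so d_i2 = 3.730 cm; m₂ = −d_i2/d_o2 = +0.6074.
m = m₁·m₂ = (-0.3542)(+0.6074) = -0.215.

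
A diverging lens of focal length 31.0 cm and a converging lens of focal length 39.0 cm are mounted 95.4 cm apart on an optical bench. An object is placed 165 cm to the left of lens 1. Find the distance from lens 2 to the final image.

57.4 cm

Lens 1 is diverging, so f₁ = −31.0 cm.
Lens 1: 1/d_i1 = 1/f₁ − 1/d_o1 = 1/(-31.0) − 1/(165) = -0.03832, so d_i1 = -26.10 cm.
The intermediate image is 26.10 cm to the left of lens 1 (virtual), which is 95.4 − (-26.10) = 121.5 cm to the left of lens 2, so d_o2 = +121.5 cm.
Lens 2: 1/d_i2 = 1/f₂ − 1/d_o2 = 1/(39.0) − 1/(121.5) = 0.01741, so d_i2 = 57.4 cm.
The final image is real, 57.4 cm to the right of lens 2 (overall magnification ≈ -0.075).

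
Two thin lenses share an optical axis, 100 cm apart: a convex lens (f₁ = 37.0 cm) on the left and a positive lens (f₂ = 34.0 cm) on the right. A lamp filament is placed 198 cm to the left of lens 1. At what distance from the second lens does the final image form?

Lens 1: 1/d_i1 = 1/f₁ − 1/d_o1 = 1/(37.0) − 1/(198) = 0.02198, so d_i1 = 45.50 cm.
The intermediate image is 45.50 cm to the right of lens 1, which is 100 − (45.50) = 54.50 cm to the left of lens 2, so d_o2 = +54.50 cm.
Lens 2: 1/d_i2 = 1/f₂ − 1/d_o2 = 1/(34.0) − 1/(54.50) = 0.01106, so d_i2 = 90.4 cm.
The final image is real, 90.4 cm to the right of lens 2 (overall magnification ≈ 0.38).

90.4 cm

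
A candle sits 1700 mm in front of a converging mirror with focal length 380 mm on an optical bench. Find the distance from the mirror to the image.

489 mm

Mirror equation: 1/d_i = 1/f − 1/d_o = 1/(380.0) − 1/(1700) = 0.002632 − 0.0005882 = 0.002043, so d_i = 489 mm.
The image is real, inverted and reduced, in front of the mirror.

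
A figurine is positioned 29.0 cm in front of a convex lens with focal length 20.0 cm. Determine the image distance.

64.4 cm

Lens equation: 1/s_i = 1/f − 1/s_o = 1/(20.00) − 1/(29.0) = 0.05000 − 0.03448 = 0.01552, so s_i = 64.4 cm.
The image is real, inverted and enlarged, on the far side of the lens.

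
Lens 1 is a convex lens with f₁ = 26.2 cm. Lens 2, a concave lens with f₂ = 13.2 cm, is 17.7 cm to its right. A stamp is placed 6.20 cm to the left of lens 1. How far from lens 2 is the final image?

Lens 1: 1/d_i1 = 1/f₁ − 1/d_o1 = 1/(26.2) − 1/(6.20) = -0.1231, so d_i1 = -8.122 cm.
The intermediate image is 8.122 cm to the left of lens 1 (virtual), which is 17.7 − (-8.122) = 25.82 cm to the left of lens 2, so d_o2 = +25.82 cm.
Lens 2 is diverging, so f₂ = −13.2 cm.
Lens 2: 1/d_i2 = 1/f₂ − 1/d_o2 = 1/(-13.2) − 1/(25.82) = -0.1145, so d_i2 = -8.73 cm.
The final image is virtual, 8.73 cm to the left of lens 2 (overall magnification ≈ 0.44).

8.73 cm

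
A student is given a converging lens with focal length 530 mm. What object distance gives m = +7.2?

456 mm

m = −d_i/d_o ⇒ d_i = −m·d_o.
1/f = 1/d_o + 1/d_i = 1/d_o − 1/(m·d_o) = (1 − 1/m)/d_o, so d_o = f(1 − 1/m) = (530.0)(1 − 1/(+7.2)) = 456 mm.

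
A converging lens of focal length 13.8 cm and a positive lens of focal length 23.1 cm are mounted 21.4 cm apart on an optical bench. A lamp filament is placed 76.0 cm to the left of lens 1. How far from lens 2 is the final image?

Lens 1: 1/d_i1 = 1/f₁ − 1/d_o1 = 1/(13.8) − 1/(76.0) = 0.05931, so d_i1 = 16.86 cm.
The intermediate image is 16.86 cm to the right of lens 1, which is 21.4 − (16.86) = 4.540 cm to the left of lens 2, so d_o2 = +4.540 cm.
Lens 2: 1/d_i2 = 1/f₂ − 1/d_o2 = 1/(23.1) − 1/(4.540) = -0.1770, so d_i2 = -5.65 cm.
The final image is virtual, 5.65 cm to the left of lens 2 (overall magnification ≈ -0.28).

5.65 cm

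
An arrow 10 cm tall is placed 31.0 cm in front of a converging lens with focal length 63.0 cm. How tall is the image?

1/d_i = 1/f − 1/d_o = 1/(63.00) − 1/(31.0) = -0.01639, so d_i = -61.03 cm.
m = −d_i/d_o = +1.969.
|h_i| = |m|·h_o = 1.969 × 10 = 19.7 cm. The image is virtual, upright and enlarged, on the same side as the object.

19.7 cm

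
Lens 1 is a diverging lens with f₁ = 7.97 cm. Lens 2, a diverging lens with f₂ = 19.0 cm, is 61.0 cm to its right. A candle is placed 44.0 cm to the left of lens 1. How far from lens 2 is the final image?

Lens 1 is diverging, so f₁ = −7.97 cm.
Lens 1: 1/d_i1 = 1/f₁ − 1/d_o1 = 1/(-7.97) − 1/(44.0) = -0.1482, so d_i1 = -6.748 cm.
The intermediate image is 6.748 cm to the left of lens 1 (virtual), which is 61.0 − (-6.748) = 67.75 cm to the left of lens 2, so d_o2 = +67.75 cm.
Lens 2 is diverging, so f₂ = −19.0 cm.
Lens 2: 1/d_i2 = 1/f₂ − 1/d_o2 = 1/(-19.0) − 1/(67.75) = -0.06739, so d_i2 = -14.8 cm.
The final image is virtual, 14.8 cm to the left of lens 2 (overall magnification ≈ 0.034).

14.8 cm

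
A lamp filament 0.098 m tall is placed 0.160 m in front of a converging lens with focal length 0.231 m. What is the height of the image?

1/d_i = 1/f − 1/d_o = 1/(0.2310) − 1/(0.160) = -1.921, so d_i = -0.5206 m.
m = −d_i/d_o = +3.254.
|h_i| = |m|·h_o = 3.254 × 0.098 = 0.319 m. The image is virtual, upright and enlarged, on the same side as the object.

0.319 m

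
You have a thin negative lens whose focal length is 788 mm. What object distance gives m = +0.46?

For a negative lens, f = -788 mm.
m = −d_i/d_o ⇒ d_i = −m·d_o.
1/f = 1/d_o + 1/d_i = 1/d_o − 1/(m·d_o) = (1 − 1/m)/d_o, so d_o = f(1 − 1/m) = (-788.0)(1 − 1/(+0.46)) = 925 mm.

925 mm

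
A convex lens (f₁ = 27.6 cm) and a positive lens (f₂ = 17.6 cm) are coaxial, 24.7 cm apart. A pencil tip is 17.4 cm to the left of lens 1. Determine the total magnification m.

m = -0.879

Lens 1: 1/d_i1 = 1/(27.6) − 1/(17.4) = -0.02124, so d_i1 = -47.08 cm; m₁ = −d_i1/d_o1 = +2.706.
d_o2 = 24.7 − (-47.08) = 71.78 cm.
Lens 2: 1/d_i2 = 1/(17.6) − 1/(71.78) = 0.04289, so d_i2 = 23.32 cm; m₂ = −d_i2/d_o2 = -0.3248.
m = m₁·m₂ = (+2.706)(-0.3248) = -0.879.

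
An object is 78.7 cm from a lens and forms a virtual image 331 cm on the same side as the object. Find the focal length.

f = 103 cm (converging)

Virtual image ⇒ d_i = −331 cm.
1/f = 1/d_o + 1/d_i = 1/(78.7) + 1/(-331) = 0.009685, so f = 103 cm.
Since f is positive, the lens is converging.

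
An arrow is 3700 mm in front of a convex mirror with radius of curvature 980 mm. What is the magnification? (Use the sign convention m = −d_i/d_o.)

f = R/2 = 980/2 = 490.0 mm; for a convex mirror, f = -490.0 mm.
1/d_i = 1/f − 1/d_o = 1/(-490.0) − 1/(3700) = -0.002311, so d_i = -432.7 mm.
m = −d_i/d_o = −(-432.7)/(3700) = +0.117.
The image is virtual, upright and reduced, behind the mirror.

m = +0.117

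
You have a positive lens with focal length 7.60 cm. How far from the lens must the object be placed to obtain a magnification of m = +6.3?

6.39 cm

m = −d_i/d_o ⇒ d_i = −m·d_o.
1/f = 1/d_o + 1/d_i = 1/d_o − 1/(m·d_o) = (1 − 1/m)/d_o, so d_o = f(1 − 1/m) = (7.600)(1 − 1/(+6.3)) = 6.39 cm.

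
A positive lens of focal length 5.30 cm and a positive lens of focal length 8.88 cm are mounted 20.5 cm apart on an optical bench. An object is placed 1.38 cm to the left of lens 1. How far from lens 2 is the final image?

Lens 1: 1/d_i1 = 1/f₁ − 1/d_o1 = 1/(5.30) − 1/(1.38) = -0.5360, so d_i1 = -1.866 cm.
The intermediate image is 1.866 cm to the left of lens 1 (virtual), which is 20.5 − (-1.866) = 22.37 cm to the left of lens 2, so d_o2 = +22.37 cm.
Lens 2: 1/d_i2 = 1/f₂ − 1/d_o2 = 1/(8.88) − 1/(22.37) = 0.06791, so d_i2 = 14.7 cm.
The final image is real, 14.7 cm to the right of lens 2 (overall magnification ≈ -0.89).

14.7 cm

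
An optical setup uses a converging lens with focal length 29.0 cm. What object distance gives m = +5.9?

24.1 cm

m = −d_i/d_o ⇒ d_i = −m·d_o.
1/f = 1/d_o + 1/d_i = 1/d_o − 1/(m·d_o) = (1 − 1/m)/d_o, so d_o = f(1 − 1/m) = (29.00)(1 − 1/(+5.9)) = 24.1 cm.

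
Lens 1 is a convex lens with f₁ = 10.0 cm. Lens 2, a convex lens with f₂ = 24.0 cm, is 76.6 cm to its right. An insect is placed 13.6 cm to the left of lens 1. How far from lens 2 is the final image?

Lens 1: 1/d_i1 = 1/f₁ − 1/d_o1 = 1/(10.0) − 1/(13.6) = 0.02647, so d_i1 = 37.78 cm.
The intermediate image is 37.78 cm to the right of lens 1, which is 76.6 − (37.78) = 38.82 cm to the left of lens 2, so d_o2 = +38.82 cm.
Lens 2: 1/d_i2 = 1/f₂ − 1/d_o2 = 1/(24.0) − 1/(38.82) = 0.01591, so d_i2 = 62.9 cm.
The final image is real, 62.9 cm to the right of lens 2 (overall magnification ≈ 4.5).

62.9 cm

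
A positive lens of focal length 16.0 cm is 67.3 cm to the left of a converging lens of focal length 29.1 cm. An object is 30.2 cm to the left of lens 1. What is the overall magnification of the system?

m = +7.86

Lens 1: 1/d_i1 = 1/(16.0) − 1/(30.2) = 0.02939, so d_i1 = 34.03 cm; m₁ = −d_i1/d_o1 = -1.127.
d_o2 = 67.3 − (34.03) = 33.27 cm.
Lens 2: 1/d_i2 = 1/(29.1) − 1/(33.27) = 0.004307, so d_i2 = 232.2 cm; m₂ = −d_i2/d_o2 = -6.978.
m = m₁·m₂ = (-1.127)(-6.978) = +7.86.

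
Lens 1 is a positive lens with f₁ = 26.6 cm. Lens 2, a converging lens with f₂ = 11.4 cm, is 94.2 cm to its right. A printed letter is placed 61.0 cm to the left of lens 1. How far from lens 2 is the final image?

15.0 cm

Lens 1: 1/d_i1 = 1/f₁ − 1/d_o1 = 1/(26.6) − 1/(61.0) = 0.02120, so d_i1 = 47.17 cm.
The intermediate image is 47.17 cm to the right of lens 1, which is 94.2 − (47.17) = 47.03 cm to the left of lens 2, so d_o2 = +47.03 cm.
Lens 2: 1/d_i2 = 1/f₂ − 1/d_o2 = 1/(11.4) − 1/(47.03) = 0.06646, so d_i2 = 15.0 cm.
The final image is real, 15.0 cm to the right of lens 2 (overall magnification ≈ 0.25).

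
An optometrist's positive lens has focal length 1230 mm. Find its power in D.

f = 123 cm = 1.23 m.
P = 1/f = 1/(1.23 m) = +0.813 D.

P = +0.813 D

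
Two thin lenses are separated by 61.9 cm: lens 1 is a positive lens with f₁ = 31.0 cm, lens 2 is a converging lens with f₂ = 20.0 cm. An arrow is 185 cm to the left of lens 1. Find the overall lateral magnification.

Lens 1: 1/d_i1 = 1/(31.0) − 1/(185) = 0.02685, so d_i1 = 37.24 cm; m₁ = −d_i1/d_o1 = -0.2013.
d_o2 = 61.9 − (37.24) = 24.66 cm.
Lens 2: 1/d_i2 = 1/(20.0) − 1/(24.66) = 0.009448, so d_i2 = 105.8 cm; m₂ = −d_i2/d_o2 = -4.292.
m = m₁·m₂ = (-0.2013)(-4.292) = +0.864.

m = +0.864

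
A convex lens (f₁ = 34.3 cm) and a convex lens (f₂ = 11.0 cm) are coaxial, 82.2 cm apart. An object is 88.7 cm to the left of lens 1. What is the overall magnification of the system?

Lens 1: 1/d_i1 = 1/(34.3) − 1/(88.7) = 0.01788, so d_i1 = 55.93 cm; m₁ = −d_i1/d_o1 = -0.6306.
d_o2 = 82.2 − (55.93) = 26.27 cm.
Lens 2: 1/d_i2 = 1/(11.0) − 1/(26.27) = 0.05284, so d_i2 = 18.92 cm; m₂ = −d_i2/d_o2 = -0.7204.
m = m₁·m₂ = (-0.6306)(-0.7204) = +0.454.

m = +0.454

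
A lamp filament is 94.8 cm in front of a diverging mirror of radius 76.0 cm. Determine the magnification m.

f = R/2 = 76.0/2 = 38.00 cm; for a diverging mirror, f = -38.00 cm.
1/d_i = 1/f − 1/d_o = 1/(-38.00) − 1/(94.8) = -0.03686, so d_i = -27.13 cm.
m = −d_i/d_o = −(-27.13)/(94.8) = +0.286.
The image is virtual, upright and reduced, behind the mirror.

m = +0.286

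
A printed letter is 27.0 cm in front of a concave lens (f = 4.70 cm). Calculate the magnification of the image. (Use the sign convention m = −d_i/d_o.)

For a concave lens, f = -4.70 cm.
1/d_i = 1/f − 1/d_o = 1/(-4.700) − 1/(27.0) = -0.2498, so d_i = -4.003 cm.
m = −d_i/d_o = −(-4.003)/(27.0) = +0.148.
The image is virtual, upright and reduced, on the same side as the object.

m = +0.148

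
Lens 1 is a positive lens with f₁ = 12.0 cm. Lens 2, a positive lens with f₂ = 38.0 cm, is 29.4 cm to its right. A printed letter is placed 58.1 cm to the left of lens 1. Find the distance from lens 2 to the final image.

22.9 cm

Lens 1: 1/d_i1 = 1/f₁ − 1/d_o1 = 1/(12.0) − 1/(58.1) = 0.06612, so d_i1 = 15.12 cm.
The intermediate image is 15.12 cm to the right of lens 1, which is 29.4 − (15.12) = 14.28 cm to the left of lens 2, so d_o2 = +14.28 cm.
Lens 2: 1/d_i2 = 1/f₂ − 1/d_o2 = 1/(38.0) − 1/(14.28) = -0.04371, so d_i2 = -22.9 cm.
The final image is virtual, 22.9 cm to the left of lens 2 (overall magnification ≈ -0.42).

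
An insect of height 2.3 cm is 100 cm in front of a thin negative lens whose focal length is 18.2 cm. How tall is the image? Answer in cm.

For a negative lens, f = -18.2 cm.
1/d_i = 1/f − 1/d_o = 1/(-18.20) − 1/(100) = -0.06495, so d_i = -15.40 cm.
m = −d_i/d_o = +0.1540.
|h_i| = |m|·h_o = 0.1540 × 2.3 = 0.354 cm. The image is virtual, upright and reduced, on the same side as the object.

0.354 cm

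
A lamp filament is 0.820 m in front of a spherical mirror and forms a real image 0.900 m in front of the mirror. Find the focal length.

f = 0.429 m (concave)

Real image ⇒ d_i = +0.900 m.
1/f = 1/d_o + 1/d_i = 1/(0.820) + 1/(0.900) = 2.331, so f = 0.429 m.
Since f is positive, the spherical mirror is concave.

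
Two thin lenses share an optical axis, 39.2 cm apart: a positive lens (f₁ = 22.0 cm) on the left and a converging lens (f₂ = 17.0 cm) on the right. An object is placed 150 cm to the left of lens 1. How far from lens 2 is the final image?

63.7 cm

Lens 1: 1/d_i1 = 1/f₁ − 1/d_o1 = 1/(22.0) − 1/(150) = 0.03879, so d_i1 = 25.78 cm.
The intermediate image is 25.78 cm to the right of lens 1, which is 39.2 − (25.78) = 13.42 cm to the left of lens 2, so d_o2 = +13.42 cm.
Lens 2: 1/d_i2 = 1/f₂ − 1/d_o2 = 1/(17.0) − 1/(13.42) = -0.01569, so d_i2 = -63.7 cm.
The final image is virtual, 63.7 cm to the left of lens 2 (overall magnification ≈ -0.82).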